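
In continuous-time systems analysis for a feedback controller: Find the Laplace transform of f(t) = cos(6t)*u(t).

Standard pair: cos(wt)*u(t) <-> s/(s^2+w^2)
With w = 6: L{cos(6t)*u(t)} = s/(s^2+36)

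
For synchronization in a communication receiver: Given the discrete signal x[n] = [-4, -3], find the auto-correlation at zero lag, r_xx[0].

The auto-correlation at zero lag r_xx[0] equals the signal energy.
r_xx[0] = sum of x[n]^2 = (-4)^2 + (-3)^2
= 16 + 9 = 25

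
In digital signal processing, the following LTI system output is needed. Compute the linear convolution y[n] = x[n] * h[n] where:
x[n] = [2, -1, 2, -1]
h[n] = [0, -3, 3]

y[n] = sum_k x[k]*h[n-k]. Output length = len(x) + len(h) - 1 = 4 + 3 - 1 = 6.
y[0] = 2*0 = 0
y[1] = -1*0 + 2*-3 = -6
y[2] = 2*0 + -1*-3 + 2*3 = 9
y[3] = -1*0 + 2*-3 + -1*3 = -9
y[4] = -1*-3 + 2*3 = 9
y[5] = -1*3 = -3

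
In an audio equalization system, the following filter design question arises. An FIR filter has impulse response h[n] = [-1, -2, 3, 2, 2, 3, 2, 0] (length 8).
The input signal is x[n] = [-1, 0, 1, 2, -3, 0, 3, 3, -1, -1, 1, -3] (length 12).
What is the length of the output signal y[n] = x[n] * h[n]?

For linear convolution, the output length is:
len(y) = len(x) + len(h) - 1 = 12 + 8 - 1 = 19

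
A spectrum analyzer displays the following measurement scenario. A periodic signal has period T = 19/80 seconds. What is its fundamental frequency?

The fundamental frequency is the reciprocal of the period.
f = 1/T = 1/(19/80) = 80/19 Hz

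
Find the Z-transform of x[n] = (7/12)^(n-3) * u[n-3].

Time-shifting property: if X(z) = Z{x[n]}, then Z{x[n-d]} = z^(-d) * X(z)
X(z) = z/(z - 7/12) for x[n] = (7/12)^n * u[n]
Z{x[n-3]} = z^(-3) * z/(z - 7/12) = z^(-2)/(z - 7/12)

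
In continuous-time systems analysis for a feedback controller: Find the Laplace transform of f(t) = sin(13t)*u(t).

Standard pair: sin(wt)*u(t) <-> w/(s^2+w^2)
With w = 13: L{sin(13t)*u(t)} = 13/(s^2+169)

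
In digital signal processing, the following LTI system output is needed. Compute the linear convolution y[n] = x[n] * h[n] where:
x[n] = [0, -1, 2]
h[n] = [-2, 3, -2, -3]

y[n] = sum_k x[k]*h[n-k]. Output length = len(x) + len(h) - 1 = 3 + 4 - 1 = 6.
y[0] = 0*-2 = 0
y[1] = -1*-2 + 0*3 = 2
y[2] = 2*-2 + -1*3 + 0*-2 = -7
y[3] = 2*3 + -1*-2 + 0*-3 = 8
y[4] = 2*-2 + -1*-3 = -1
y[5] = 2*-3 = -6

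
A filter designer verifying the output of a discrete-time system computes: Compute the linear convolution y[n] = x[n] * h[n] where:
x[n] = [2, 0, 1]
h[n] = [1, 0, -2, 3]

y[n] = sum_k x[k]*h[n-k]. Output length = len(x) + len(h) - 1 = 3 + 4 - 1 = 6.
y[0] = 2*1 = 2
y[1] = 0*1 + 2*0 = 0
y[2] = 1*1 + 0*0 + 2*-2 = -3
y[3] = 1*0 + 0*-2 + 2*3 = 6
y[4] = 1*-2 + 0*3 = -2
y[5] = 1*3 = 3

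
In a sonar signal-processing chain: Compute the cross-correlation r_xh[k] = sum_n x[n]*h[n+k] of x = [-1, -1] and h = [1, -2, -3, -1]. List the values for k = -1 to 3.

Both sequences indexed from 0 and zero outside their support.
Lags with overlap: k = -1 to 3.
  r_xh[-1] = x[1]*h[0] = -1
  r_xh[0] = x[0]*h[0] + x[1]*h[1] = 1
  r_xh[1] = x[0]*h[1] + x[1]*h[2] = 5
  r_xh[2] = x[0]*h[2] + x[1]*h[3] = 4
  r_xh[3] = x[0]*h[3] = 1
r_xh = [-1, 1, 5, 4, 1] (for k = -1, ..., 3)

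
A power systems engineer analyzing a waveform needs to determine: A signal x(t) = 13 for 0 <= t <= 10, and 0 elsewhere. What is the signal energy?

Energy = integral of |x(t)|^2 dt over the signal duration
= 13^2 * 10 = 169 * 10 = 1690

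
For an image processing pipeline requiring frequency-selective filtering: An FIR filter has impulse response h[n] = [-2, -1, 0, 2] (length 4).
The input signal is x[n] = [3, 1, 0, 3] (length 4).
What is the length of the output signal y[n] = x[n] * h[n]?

For linear convolution, the output length is:
len(y) = len(x) + len(h) - 1 = 4 + 4 - 1 = 7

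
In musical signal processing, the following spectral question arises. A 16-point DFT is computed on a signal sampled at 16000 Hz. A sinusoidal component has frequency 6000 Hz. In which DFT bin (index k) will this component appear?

DFT frequency resolution = f_s/N = 16000/16 = 1000 Hz
Bin index k = f_signal / resolution = 6000 / 1000 = 6
The signal frequency 6000 Hz falls in DFT bin k = 6.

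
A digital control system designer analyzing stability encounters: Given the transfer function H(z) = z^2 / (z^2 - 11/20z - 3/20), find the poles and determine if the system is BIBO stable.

Poles are roots of the denominator: z^2 - 11/20z - 3/20 = 0.
Quadratic formula: z = [-(-11/20) +/- sqrt((-11/20)^2 - 4*(-3/20))] / 2
Discriminant = 121/400 + 3/5 = 361/400; sqrt = 19/20.
z = (11/20 +/- 19/20) / 2 => z = 3/4 or z = -1/5.
|p1| = 1/5, |p2| = 3/4.
For BIBO stability, all poles must lie inside the unit circle (|p| < 1).
System is STABLE since both |p| < 1.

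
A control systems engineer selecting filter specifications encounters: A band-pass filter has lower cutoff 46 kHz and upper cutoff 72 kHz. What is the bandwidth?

Bandwidth = f_high - f_low
= 72 kHz - 46 kHz = 26 kHz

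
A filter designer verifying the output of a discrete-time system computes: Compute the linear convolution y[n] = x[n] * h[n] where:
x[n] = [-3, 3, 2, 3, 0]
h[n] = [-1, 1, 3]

y[n] = sum_k x[k]*h[n-k]. Output length = len(x) + len(h) - 1 = 5 + 3 - 1 = 7.
y[0] = -3*-1 = 3
y[1] = 3*-1 + -3*1 = -6
y[2] = 2*-1 + 3*1 + -3*3 = -8
y[3] = 3*-1 + 2*1 + 3*3 = 8
y[4] = 0*-1 + 3*1 + 2*3 = 9
y[5] = 0*1 + 3*3 = 9
y[6] = 0*3 = 0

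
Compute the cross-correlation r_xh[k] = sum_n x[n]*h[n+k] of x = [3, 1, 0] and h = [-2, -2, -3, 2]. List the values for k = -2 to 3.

Both sequences indexed from 0 and zero outside their support.
Lags with overlap: k = -2 to 3.
  r_xh[-2] = x[2]*h[0] = 0
  r_xh[-1] = x[1]*h[0] + x[2]*h[1] = -2
  r_xh[0] = x[0]*h[0] + x[1]*h[1] + x[2]*h[2] = -8
  r_xh[1] = x[0]*h[1] + x[1]*h[2] + x[2]*h[3] = -9
  r_xh[2] = x[0]*h[2] + x[1]*h[3] = -7
  r_xh[3] = x[0]*h[3] = 6
r_xh = [0, -2, -8, -9, -7, 6] (for k = -2, ..., 3)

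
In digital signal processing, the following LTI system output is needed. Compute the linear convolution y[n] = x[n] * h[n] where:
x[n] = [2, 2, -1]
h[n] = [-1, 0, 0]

y[n] = sum_k x[k]*h[n-k]. Output length = len(x) + len(h) - 1 = 3 + 3 - 1 = 5.
y[0] = 2*-1 = -2
y[1] = 2*-1 + 2*0 = -2
y[2] = -1*-1 + 2*0 + 2*0 = 1
y[3] = -1*0 + 2*0 = 0
y[4] = -1*0 = 0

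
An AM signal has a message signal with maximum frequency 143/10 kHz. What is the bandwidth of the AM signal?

In AM (double-sideband), the bandwidth is twice the message frequency.
BW = 2 * f_m = 2 * 143/10 kHz = 143/5 kHz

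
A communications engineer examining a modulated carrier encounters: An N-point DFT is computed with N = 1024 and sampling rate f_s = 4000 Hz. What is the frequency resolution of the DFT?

DFT frequency resolution = f_s / N
= 4000 / 1024 = 125/32 Hz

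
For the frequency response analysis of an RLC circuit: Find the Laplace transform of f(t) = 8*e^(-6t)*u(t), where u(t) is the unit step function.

Standard Laplace transform pair:
e^(-at)*u(t) <-> 1/(s+a)
With a = 6: L{8*e^(-6t)*u(t)} = 8/(s+6), ROC: Re(s) > -6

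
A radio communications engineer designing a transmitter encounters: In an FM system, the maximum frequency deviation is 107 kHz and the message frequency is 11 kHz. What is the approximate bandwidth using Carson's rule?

Carson's rule: BW = 2*(delta_f + f_m)
= 2*(107 + 11) kHz = 236 kHz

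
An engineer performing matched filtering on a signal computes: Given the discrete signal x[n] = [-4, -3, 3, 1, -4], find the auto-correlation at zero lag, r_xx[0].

The auto-correlation at zero lag r_xx[0] equals the signal energy.
r_xx[0] = sum of x[n]^2 = (-4)^2 + (-3)^2 + 3^2 + 1^2 + (-4)^2
= 16 + 9 + 9 + 1 + 16 = 51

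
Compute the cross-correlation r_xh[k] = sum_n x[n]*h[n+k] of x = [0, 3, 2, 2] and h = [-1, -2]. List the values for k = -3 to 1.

Both sequences indexed from 0 and zero outside their support.
Lags with overlap: k = -3 to 1.
  r_xh[-3] = x[3]*h[0] = -2
  r_xh[-2] = x[2]*h[0] + x[3]*h[1] = -6
  r_xh[-1] = x[1]*h[0] + x[2]*h[1] = -7
  r_xh[0] = x[0]*h[0] + x[1]*h[1] = -6
  r_xh[1] = x[0]*h[1] = 0
r_xh = [-2, -6, -7, -6, 0] (for k = -3, ..., 1)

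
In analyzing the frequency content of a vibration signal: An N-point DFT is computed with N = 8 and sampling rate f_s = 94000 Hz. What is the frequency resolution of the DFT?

DFT frequency resolution = f_s / N
= 94000 / 8 = 11750 Hz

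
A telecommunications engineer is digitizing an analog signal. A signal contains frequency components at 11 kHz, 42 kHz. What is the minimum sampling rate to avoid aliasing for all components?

The highest frequency component is f_max = 42 kHz.
Nyquist rate = 2 * f_max = 2 * 42 kHz = 84 kHz.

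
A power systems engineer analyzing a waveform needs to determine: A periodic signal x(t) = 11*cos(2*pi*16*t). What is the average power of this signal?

Average power of A*cos(wt) is A^2/2.
P = 11^2 / 2 = 121/2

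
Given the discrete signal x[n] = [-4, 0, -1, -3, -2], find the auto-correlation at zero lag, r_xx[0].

The auto-correlation at zero lag r_xx[0] equals the signal energy.
r_xx[0] = sum of x[n]^2 = (-4)^2 + 0^2 + (-1)^2 + (-3)^2 + (-2)^2
= 16 + 0 + 1 + 9 + 4 = 30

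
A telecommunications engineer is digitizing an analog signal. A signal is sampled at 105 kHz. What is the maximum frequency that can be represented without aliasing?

The maximum frequency that can be represented without aliasing
is the Nyquist frequency: f_max = f_s / 2 = 105 kHz / 2 = 105/2 kHz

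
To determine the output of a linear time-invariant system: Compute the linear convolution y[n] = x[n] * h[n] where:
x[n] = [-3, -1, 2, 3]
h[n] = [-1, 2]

y[n] = sum_k x[k]*h[n-k]. Output length = len(x) + len(h) - 1 = 4 + 2 - 1 = 5.
y[0] = -3*-1 = 3
y[1] = -1*-1 + -3*2 = -5
y[2] = 2*-1 + -1*2 = -4
y[3] = 3*-1 + 2*2 = 1
y[4] = 3*2 = 6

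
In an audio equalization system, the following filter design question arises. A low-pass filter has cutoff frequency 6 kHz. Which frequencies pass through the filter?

A low-pass filter passes all frequencies below the cutoff frequency 6 kHz and attenuates higher frequencies.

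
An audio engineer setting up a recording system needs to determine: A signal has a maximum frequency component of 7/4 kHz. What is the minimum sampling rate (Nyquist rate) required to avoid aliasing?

By the Nyquist-Shannon sampling theorem,
the minimum sampling rate (Nyquist rate) must be at least 2 * f_max.
Nyquist rate = 2 * 7/4 kHz = 7/2 kHz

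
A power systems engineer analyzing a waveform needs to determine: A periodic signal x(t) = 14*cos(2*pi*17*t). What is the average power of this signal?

Average power of A*cos(wt) is A^2/2.
P = 14^2 / 2 = 196/2 = 98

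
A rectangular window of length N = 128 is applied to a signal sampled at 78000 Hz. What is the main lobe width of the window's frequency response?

For a rectangular window of length N,
the main lobe width in frequency is 2*f_s/N.
= 2*78000/128 = 4875/4 Hz
This determines the minimum frequency separation for resolving two sinusoids.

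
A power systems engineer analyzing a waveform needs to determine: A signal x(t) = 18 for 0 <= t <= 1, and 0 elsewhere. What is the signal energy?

Energy = integral of |x(t)|^2 dt over the signal duration
= 18^2 * 1 = 324 * 1 = 324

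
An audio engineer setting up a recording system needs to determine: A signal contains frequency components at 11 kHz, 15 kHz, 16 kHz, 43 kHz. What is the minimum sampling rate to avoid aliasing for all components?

The highest frequency component is f_max = 43 kHz.
Nyquist rate = 2 * f_max = 2 * 43 kHz = 86 kHz.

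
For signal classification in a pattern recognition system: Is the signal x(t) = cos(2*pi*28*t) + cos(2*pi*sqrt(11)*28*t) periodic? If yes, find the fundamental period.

f1 = 28 Hz, f2 = 28*sqrt(11) Hz
Ratio f2/f1 = sqrt(11), which is irrational.
Since the frequency ratio is irrational, no common period exists.
The signal is not periodic.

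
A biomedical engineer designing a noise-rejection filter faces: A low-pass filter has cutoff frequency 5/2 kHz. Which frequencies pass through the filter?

A low-pass filter passes all frequencies below the cutoff frequency 5/2 kHz and attenuates higher frequencies.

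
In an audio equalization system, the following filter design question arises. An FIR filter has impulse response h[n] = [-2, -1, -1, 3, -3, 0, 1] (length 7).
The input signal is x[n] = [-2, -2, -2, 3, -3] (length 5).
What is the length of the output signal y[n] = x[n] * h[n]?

For linear convolution, the output length is:
len(y) = len(x) + len(h) - 1 = 5 + 7 - 1 = 11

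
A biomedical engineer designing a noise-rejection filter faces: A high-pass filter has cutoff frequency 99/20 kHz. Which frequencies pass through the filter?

A high-pass filter passes all frequencies above the cutoff frequency 99/20 kHz and attenuates lower frequencies.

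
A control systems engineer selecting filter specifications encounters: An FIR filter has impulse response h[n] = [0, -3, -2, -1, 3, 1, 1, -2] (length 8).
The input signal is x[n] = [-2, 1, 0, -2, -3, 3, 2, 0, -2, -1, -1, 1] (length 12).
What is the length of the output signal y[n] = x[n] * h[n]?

For linear convolution, the output length is:
len(y) = len(x) + len(h) - 1 = 12 + 8 - 1 = 19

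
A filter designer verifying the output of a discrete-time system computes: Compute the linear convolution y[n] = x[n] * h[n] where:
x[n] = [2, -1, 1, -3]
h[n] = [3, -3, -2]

y[n] = sum_k x[k]*h[n-k]. Output length = len(x) + len(h) - 1 = 4 + 3 - 1 = 6.
y[0] = 2*3 = 6
y[1] = -1*3 + 2*-3 = -9
y[2] = 1*3 + -1*-3 + 2*-2 = 2
y[3] = -3*3 + 1*-3 + -1*-2 = -10
y[4] = -3*-3 + 1*-2 = 7
y[5] = -3*-2 = 6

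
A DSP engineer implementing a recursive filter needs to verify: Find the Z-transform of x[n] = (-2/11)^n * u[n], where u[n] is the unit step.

The Z-transform of a^n * u[n] is z/(z-a) for |z| > |a|.
Here a = -2/11, so X(z) = z/(z - (-2/11)) = 11z/(11z + 2)
ROC: |z| > 2/11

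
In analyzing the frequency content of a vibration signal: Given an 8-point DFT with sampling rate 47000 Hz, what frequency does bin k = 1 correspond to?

The frequency of DFT bin k is: f_k = k * f_s / N
f_1 = 1 * 47000 / 8 = 5875 Hz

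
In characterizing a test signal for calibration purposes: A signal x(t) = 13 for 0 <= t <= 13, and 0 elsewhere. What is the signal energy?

Energy = integral of |x(t)|^2 dt over the signal duration
= 13^2 * 13 = 169 * 13 = 2197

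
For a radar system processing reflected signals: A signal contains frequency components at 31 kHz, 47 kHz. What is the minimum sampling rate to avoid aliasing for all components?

The highest frequency component is f_max = 47 kHz.
Nyquist rate = 2 * f_max = 2 * 47 kHz = 94 kHz.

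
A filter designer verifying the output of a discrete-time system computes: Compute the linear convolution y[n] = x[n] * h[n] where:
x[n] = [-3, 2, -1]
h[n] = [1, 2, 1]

y[n] = sum_k x[k]*h[n-k]. Output length = len(x) + len(h) - 1 = 3 + 3 - 1 = 5.
y[0] = -3*1 = -3
y[1] = 2*1 + -3*2 = -4
y[2] = -1*1 + 2*2 + -3*1 = 0
y[3] = -1*2 + 2*1 = 0
y[4] = -1*1 = -1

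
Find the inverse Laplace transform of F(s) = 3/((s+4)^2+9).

Standard pair: w/((s+a)^2+w^2) <-> e^(-at)*sin(wt)*u(t)
With a=4, w=3: f(t) = e^(-4t)*sin(3t)*u(t)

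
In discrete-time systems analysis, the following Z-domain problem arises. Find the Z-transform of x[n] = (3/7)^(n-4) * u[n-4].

Time-shifting property: if X(z) = Z{x[n]}, then Z{x[n-d]} = z^(-d) * X(z)
X(z) = z/(z - 3/7) for x[n] = (3/7)^n * u[n]
Z{x[n-4]} = z^(-4) * z/(z - 3/7) = z^(-3)/(z - 3/7)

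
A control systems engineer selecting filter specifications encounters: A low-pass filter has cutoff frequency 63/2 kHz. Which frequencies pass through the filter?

A low-pass filter passes all frequencies below the cutoff frequency 63/2 kHz and attenuates higher frequencies.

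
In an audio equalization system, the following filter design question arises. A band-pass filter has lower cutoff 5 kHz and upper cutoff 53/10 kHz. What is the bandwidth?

Bandwidth = f_high - f_low
= 53/10 kHz - 5 kHz = 3/10 kHz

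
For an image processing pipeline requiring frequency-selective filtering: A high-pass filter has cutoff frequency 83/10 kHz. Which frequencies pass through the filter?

A high-pass filter passes all frequencies above the cutoff frequency 83/10 kHz and attenuates lower frequencies.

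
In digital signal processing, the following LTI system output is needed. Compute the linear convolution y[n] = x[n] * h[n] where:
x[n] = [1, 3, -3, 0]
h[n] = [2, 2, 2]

y[n] = sum_k x[k]*h[n-k]. Output length = len(x) + len(h) - 1 = 4 + 3 - 1 = 6.
y[0] = 1*2 = 2
y[1] = 3*2 + 1*2 = 8
y[2] = -3*2 + 3*2 + 1*2 = 2
y[3] = 0*2 + -3*2 + 3*2 = 0
y[4] = 0*2 + -3*2 = -6
y[5] = 0*2 = 0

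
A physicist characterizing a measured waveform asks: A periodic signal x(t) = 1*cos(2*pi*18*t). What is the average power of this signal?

Average power of A*cos(wt) is A^2/2.
P = 1^2 / 2 = 1/2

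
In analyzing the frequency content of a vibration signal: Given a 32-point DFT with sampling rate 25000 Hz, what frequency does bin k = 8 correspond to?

The frequency of DFT bin k is: f_k = k * f_s / N
f_8 = 8 * 25000 / 32 = 6250 Hz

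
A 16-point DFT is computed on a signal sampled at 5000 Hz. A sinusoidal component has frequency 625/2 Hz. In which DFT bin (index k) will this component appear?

DFT frequency resolution = f_s/N = 5000/16 = 625/2 Hz
Bin index k = f_signal / resolution = 625/2 / 625/2 = 1
The signal frequency 625/2 Hz falls in DFT bin k = 1.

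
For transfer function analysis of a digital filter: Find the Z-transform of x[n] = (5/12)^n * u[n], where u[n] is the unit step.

The Z-transform of a^n * u[n] is z/(z-a) for |z| > |a|.
Here a = 5/12, so X(z) = z/(z - (5/12)) = 12z/(12z - 5)
ROC: |z| > 5/12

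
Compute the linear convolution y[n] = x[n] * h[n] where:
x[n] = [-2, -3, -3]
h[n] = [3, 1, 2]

y[n] = sum_k x[k]*h[n-k]. Output length = len(x) + len(h) - 1 = 3 + 3 - 1 = 5.
y[0] = -2*3 = -6
y[1] = -3*3 + -2*1 = -11
y[2] = -3*3 + -3*1 + -2*2 = -16
y[3] = -3*1 + -3*2 = -9
y[4] = -3*2 = -6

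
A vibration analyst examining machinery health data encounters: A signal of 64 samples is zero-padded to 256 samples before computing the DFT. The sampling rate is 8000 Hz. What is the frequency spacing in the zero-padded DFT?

Original DFT: N = 64, resolution = f_s/N = 8000/64 = 125 Hz
Zero-padded DFT: N = 256, resolution = f_s/N = 8000/256 = 125/4 Hz
Zero-padding interpolates the spectrum (finer frequency grid)
but does NOT improve the true spectral resolution (ability to resolve close frequencies).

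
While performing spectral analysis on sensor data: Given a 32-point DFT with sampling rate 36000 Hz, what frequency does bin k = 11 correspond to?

The frequency of DFT bin k is: f_k = k * f_s / N
f_11 = 11 * 36000 / 32 = 12375 Hz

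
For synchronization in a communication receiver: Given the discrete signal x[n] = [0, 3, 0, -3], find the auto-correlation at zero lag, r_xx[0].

The auto-correlation at zero lag r_xx[0] equals the signal energy.
r_xx[0] = sum of x[n]^2 = 0^2 + 3^2 + 0^2 + (-3)^2
= 0 + 9 + 0 + 9 = 18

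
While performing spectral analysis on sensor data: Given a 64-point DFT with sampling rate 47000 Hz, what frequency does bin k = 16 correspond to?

The frequency of DFT bin k is: f_k = k * f_s / N
f_16 = 16 * 47000 / 64 = 11750 Hz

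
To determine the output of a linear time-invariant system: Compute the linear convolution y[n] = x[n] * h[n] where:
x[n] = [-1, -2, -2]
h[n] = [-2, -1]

y[n] = sum_k x[k]*h[n-k]. Output length = len(x) + len(h) - 1 = 3 + 2 - 1 = 4.
y[0] = -1*-2 = 2
y[1] = -2*-2 + -1*-1 = 5
y[2] = -2*-2 + -2*-1 = 6
y[3] = -2*-1 = 2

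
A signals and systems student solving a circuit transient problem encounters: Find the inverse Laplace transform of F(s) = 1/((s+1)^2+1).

Standard pair: w/((s+a)^2+w^2) <-> e^(-at)*sin(wt)*u(t)
With a=1, w=1: f(t) = e^(-t)*sin(t)*u(t)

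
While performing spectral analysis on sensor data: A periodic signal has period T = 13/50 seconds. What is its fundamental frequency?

The fundamental frequency is the reciprocal of the period.
f = 1/T = 1/(13/50) = 50/13 Hz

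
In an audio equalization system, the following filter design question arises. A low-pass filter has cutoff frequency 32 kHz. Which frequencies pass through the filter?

A low-pass filter passes all frequencies below the cutoff frequency 32 kHz and attenuates higher frequencies.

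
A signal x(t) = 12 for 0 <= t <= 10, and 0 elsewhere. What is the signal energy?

Energy = integral of |x(t)|^2 dt over the signal duration
= 12^2 * 10 = 144 * 10 = 1440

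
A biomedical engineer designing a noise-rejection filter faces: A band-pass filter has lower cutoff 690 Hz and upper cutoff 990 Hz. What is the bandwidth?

Bandwidth = f_high - f_low
= 990 Hz - 690 Hz = 300 Hz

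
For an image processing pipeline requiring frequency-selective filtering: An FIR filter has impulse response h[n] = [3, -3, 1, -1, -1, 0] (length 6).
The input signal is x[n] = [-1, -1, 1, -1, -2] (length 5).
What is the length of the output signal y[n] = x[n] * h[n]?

For linear convolution, the output length is:
len(y) = len(x) + len(h) - 1 = 5 + 6 - 1 = 10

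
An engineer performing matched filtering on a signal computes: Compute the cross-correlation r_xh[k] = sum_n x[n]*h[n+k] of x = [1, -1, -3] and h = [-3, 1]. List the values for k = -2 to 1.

Both sequences indexed from 0 and zero outside their support.
Lags with overlap: k = -2 to 1.
  r_xh[-2] = x[2]*h[0] = 9
  r_xh[-1] = x[1]*h[0] + x[2]*h[1] = 0
  r_xh[0] = x[0]*h[0] + x[1]*h[1] = -4
  r_xh[1] = x[0]*h[1] = 1
r_xh = [9, 0, -4, 1] (for k = -2, ..., 1)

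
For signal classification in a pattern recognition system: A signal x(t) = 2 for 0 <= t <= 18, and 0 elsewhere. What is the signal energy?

Energy = integral of |x(t)|^2 dt over the signal duration
= 2^2 * 18 = 4 * 18 = 72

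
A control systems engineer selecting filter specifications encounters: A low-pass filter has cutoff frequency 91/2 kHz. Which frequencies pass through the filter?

A low-pass filter passes all frequencies below the cutoff frequency 91/2 kHz and attenuates higher frequencies.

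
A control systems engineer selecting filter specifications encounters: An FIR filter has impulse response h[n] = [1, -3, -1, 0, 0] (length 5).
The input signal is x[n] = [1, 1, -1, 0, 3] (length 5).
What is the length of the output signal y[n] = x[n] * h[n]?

For linear convolution, the output length is:
len(y) = len(x) + len(h) - 1 = 5 + 5 - 1 = 9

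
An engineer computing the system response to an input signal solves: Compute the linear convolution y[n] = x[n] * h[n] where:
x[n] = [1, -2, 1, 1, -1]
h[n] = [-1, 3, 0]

y[n] = sum_k x[k]*h[n-k]. Output length = len(x) + len(h) - 1 = 5 + 3 - 1 = 7.
y[0] = 1*-1 = -1
y[1] = -2*-1 + 1*3 = 5
y[2] = 1*-1 + -2*3 + 1*0 = -7
y[3] = 1*-1 + 1*3 + -2*0 = 2
y[4] = -1*-1 + 1*3 + 1*0 = 4
y[5] = -1*3 + 1*0 = -3
y[6] = -1*0 = 0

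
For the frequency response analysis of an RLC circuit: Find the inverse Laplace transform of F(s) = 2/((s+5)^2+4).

Standard pair: w/((s+a)^2+w^2) <-> e^(-at)*sin(wt)*u(t)
With a=5, w=2: f(t) = e^(-5t)*sin(2t)*u(t)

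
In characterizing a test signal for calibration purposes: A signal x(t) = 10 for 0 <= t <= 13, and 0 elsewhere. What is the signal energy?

Energy = integral of |x(t)|^2 dt over the signal duration
= 10^2 * 13 = 100 * 13 = 1300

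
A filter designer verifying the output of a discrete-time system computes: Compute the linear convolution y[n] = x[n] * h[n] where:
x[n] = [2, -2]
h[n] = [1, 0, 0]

y[n] = sum_k x[k]*h[n-k]. Output length = len(x) + len(h) - 1 = 2 + 3 - 1 = 4.
y[0] = 2*1 = 2
y[1] = -2*1 + 2*0 = -2
y[2] = -2*0 + 2*0 = 0
y[3] = -2*0 = 0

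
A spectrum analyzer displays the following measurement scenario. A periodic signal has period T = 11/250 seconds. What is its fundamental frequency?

The fundamental frequency is the reciprocal of the period.
f = 1/T = 1/(11/250) = 250/11 Hz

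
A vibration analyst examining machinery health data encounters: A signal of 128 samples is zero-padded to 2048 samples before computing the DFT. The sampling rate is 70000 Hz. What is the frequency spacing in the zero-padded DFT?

Original DFT: N = 128, resolution = f_s/N = 70000/128 = 4375/8 Hz
Zero-padded DFT: N = 2048, resolution = f_s/N = 70000/2048 = 4375/128 Hz
Zero-padding interpolates the spectrum (finer frequency grid)
but does NOT improve the true spectral resolution (ability to resolve close frequencies).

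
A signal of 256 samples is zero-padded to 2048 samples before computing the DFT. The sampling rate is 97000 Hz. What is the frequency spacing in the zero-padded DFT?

Original DFT: N = 256, resolution = f_s/N = 97000/256 = 12125/32 Hz
Zero-padded DFT: N = 2048, resolution = f_s/N = 97000/2048 = 12125/256 Hz
Zero-padding interpolates the spectrum (finer frequency grid)
but does NOT improve the true spectral resolution (ability to resolve close frequencies).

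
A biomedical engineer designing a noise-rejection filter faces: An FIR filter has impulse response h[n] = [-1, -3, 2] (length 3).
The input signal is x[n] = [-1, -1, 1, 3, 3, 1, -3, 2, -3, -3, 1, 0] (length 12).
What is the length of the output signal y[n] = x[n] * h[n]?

For linear convolution, the output length is:
len(y) = len(x) + len(h) - 1 = 12 + 3 - 1 = 14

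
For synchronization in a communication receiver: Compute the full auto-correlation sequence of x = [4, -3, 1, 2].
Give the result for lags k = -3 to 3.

r_xx[k] = sum_m x[m]*x[m+k], indexed from 0, for k = -3 to 3:
  r_xx[-3] = x[3]*x[0] = 8
  r_xx[-2] = x[2]*x[0] + x[3]*x[1] = -2
  r_xx[-1] = x[1]*x[0] + x[2]*x[1] + x[3]*x[2] = -13
  r_xx[0] = x[0]*x[0] + x[1]*x[1] + x[2]*x[2] + x[3]*x[3] = 30
  r_xx[1] = x[0]*x[1] + x[1]*x[2] + x[2]*x[3] = -13
  r_xx[2] = x[0]*x[2] + x[1]*x[3] = -2
  r_xx[3] = x[0]*x[3] = 8
r_xx = [8, -2, -13, 30, -13, -2, 8]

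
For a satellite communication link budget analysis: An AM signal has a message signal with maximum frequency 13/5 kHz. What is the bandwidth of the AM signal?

In AM (double-sideband), the bandwidth is twice the message frequency.
BW = 2 * f_m = 2 * 13/5 kHz = 26/5 kHz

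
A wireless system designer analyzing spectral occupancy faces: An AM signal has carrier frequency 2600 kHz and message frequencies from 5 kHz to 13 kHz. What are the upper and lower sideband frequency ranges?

Upper sideband (USB) = fc + [fm_low, fm_high] = 2600 + [5, 13] = [2605, 2613] kHz
Lower sideband (LSB) = fc - [fm_high, fm_low] = 2600 - [13, 5] = [2587, 2595] kHz
Total occupied spectrum: 2587 kHz to 2613 kHz (plus carrier at 2600 kHz)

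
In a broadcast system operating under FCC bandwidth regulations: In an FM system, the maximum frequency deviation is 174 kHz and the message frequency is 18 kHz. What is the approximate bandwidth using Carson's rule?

Carson's rule: BW = 2*(delta_f + f_m)
= 2*(174 + 18) kHz = 384 kHz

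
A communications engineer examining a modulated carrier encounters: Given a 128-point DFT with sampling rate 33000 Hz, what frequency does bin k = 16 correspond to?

The frequency of DFT bin k is: f_k = k * f_s / N
f_16 = 16 * 33000 / 128 = 4125 Hz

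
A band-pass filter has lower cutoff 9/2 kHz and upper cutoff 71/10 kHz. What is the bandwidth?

Bandwidth = f_high - f_low
= 71/10 kHz - 9/2 kHz = 13/5 kHz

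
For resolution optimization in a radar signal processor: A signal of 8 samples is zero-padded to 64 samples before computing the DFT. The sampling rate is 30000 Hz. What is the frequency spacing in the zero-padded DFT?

Original DFT: N = 8, resolution = f_s/N = 30000/8 = 3750 Hz
Zero-padded DFT: N = 64, resolution = f_s/N = 30000/64 = 1875/4 Hz
Zero-padding interpolates the spectrum (finer frequency grid)
but does NOT improve the true spectral resolution (ability to resolve close frequencies).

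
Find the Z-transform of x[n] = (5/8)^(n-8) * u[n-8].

Time-shifting property: if X(z) = Z{x[n]}, then Z{x[n-d]} = z^(-d) * X(z)
X(z) = z/(z - 5/8) for x[n] = (5/8)^n * u[n]
Z{x[n-8]} = z^(-8) * z/(z - 5/8) = z^(-7)/(z - 5/8)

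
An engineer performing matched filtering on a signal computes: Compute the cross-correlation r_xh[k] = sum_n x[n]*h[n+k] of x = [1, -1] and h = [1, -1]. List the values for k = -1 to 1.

Both sequences indexed from 0 and zero outside their support.
Lags with overlap: k = -1 to 1.
  r_xh[-1] = x[1]*h[0] = -1
  r_xh[0] = x[0]*h[0] + x[1]*h[1] = 2
  r_xh[1] = x[0]*h[1] = -1
r_xh = [-1, 2, -1] (for k = -1, ..., 1)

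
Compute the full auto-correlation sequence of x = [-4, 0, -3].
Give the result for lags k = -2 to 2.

r_xx[k] = sum_m x[m]*x[m+k], indexed from 0, for k = -2 to 2:
  r_xx[-2] = x[2]*x[0] = 12
  r_xx[-1] = x[1]*x[0] + x[2]*x[1] = 0
  r_xx[0] = x[0]*x[0] + x[1]*x[1] + x[2]*x[2] = 25
  r_xx[1] = x[0]*x[1] + x[1]*x[2] = 0
  r_xx[2] = x[0]*x[2] = 12
r_xx = [12, 0, 25, 0, 12]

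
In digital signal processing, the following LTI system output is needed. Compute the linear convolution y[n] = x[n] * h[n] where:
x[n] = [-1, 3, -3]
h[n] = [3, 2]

y[n] = sum_k x[k]*h[n-k]. Output length = len(x) + len(h) - 1 = 3 + 2 - 1 = 4.
y[0] = -1*3 = -3
y[1] = 3*3 + -1*2 = 7
y[2] = -3*3 + 3*2 = -3
y[3] = -3*2 = -6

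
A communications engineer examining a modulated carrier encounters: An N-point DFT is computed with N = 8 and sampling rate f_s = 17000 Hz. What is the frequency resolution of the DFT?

DFT frequency resolution = f_s / N
= 17000 / 8 = 2125 Hz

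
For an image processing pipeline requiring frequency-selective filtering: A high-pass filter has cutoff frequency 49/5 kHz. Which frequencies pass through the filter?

A high-pass filter passes all frequencies above the cutoff frequency 49/5 kHz and attenuates lower frequencies.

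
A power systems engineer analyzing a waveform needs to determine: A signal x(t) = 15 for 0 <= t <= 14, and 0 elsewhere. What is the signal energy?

Energy = integral of |x(t)|^2 dt over the signal duration
= 15^2 * 14 = 225 * 14 = 3150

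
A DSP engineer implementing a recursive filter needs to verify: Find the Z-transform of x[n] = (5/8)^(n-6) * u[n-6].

Time-shifting property: if X(z) = Z{x[n]}, then Z{x[n-d]} = z^(-d) * X(z)
X(z) = z/(z - 5/8) for x[n] = (5/8)^n * u[n]
Z{x[n-6]} = z^(-6) * z/(z - 5/8) = z^(-5)/(z - 5/8)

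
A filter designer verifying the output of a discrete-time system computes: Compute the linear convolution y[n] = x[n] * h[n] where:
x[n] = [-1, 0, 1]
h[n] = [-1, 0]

y[n] = sum_k x[k]*h[n-k]. Output length = len(x) + len(h) - 1 = 3 + 2 - 1 = 4.
y[0] = -1*-1 = 1
y[1] = 0*-1 + -1*0 = 0
y[2] = 1*-1 + 0*0 = -1
y[3] = 1*0 = 0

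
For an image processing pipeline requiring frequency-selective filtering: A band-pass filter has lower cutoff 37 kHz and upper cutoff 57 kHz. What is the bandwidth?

Bandwidth = f_high - f_low
= 57 kHz - 37 kHz = 20 kHz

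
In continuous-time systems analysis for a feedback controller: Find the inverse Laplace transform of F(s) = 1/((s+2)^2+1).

Standard pair: w/((s+a)^2+w^2) <-> e^(-at)*sin(wt)*u(t)
With a=2, w=1: f(t) = e^(-2t)*sin(t)*u(t)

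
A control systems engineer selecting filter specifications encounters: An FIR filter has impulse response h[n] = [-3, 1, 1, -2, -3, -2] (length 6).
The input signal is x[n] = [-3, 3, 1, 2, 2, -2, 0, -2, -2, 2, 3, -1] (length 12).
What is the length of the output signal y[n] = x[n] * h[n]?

For linear convolution, the output length is:
len(y) = len(x) + len(h) - 1 = 12 + 6 - 1 = 17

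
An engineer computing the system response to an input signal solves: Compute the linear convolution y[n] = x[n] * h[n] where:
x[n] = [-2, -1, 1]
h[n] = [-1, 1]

y[n] = sum_k x[k]*h[n-k]. Output length = len(x) + len(h) - 1 = 3 + 2 - 1 = 4.
y[0] = -2*-1 = 2
y[1] = -1*-1 + -2*1 = -1
y[2] = 1*-1 + -1*1 = -2
y[3] = 1*1 = 1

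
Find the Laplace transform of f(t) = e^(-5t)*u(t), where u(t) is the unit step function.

Standard Laplace transform pair:
e^(-at)*u(t) <-> 1/(s+a)
With a = 5: L{e^(-5t)*u(t)} = 1/(s+5), ROC: Re(s) > -5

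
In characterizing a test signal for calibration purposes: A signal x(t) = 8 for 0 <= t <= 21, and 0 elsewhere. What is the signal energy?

Energy = integral of |x(t)|^2 dt over the signal duration
= 8^2 * 21 = 64 * 21 = 1344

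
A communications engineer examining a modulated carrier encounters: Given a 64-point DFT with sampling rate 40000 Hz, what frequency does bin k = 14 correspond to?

The frequency of DFT bin k is: f_k = k * f_s / N
f_14 = 14 * 40000 / 64 = 8750 Hz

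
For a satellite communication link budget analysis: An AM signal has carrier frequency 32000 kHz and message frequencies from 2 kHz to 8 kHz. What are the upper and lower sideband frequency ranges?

Upper sideband (USB) = fc + [fm_low, fm_high] = 32000 + [2, 8] = [32002, 32008] kHz
Lower sideband (LSB) = fc - [fm_high, fm_low] = 32000 - [8, 2] = [31992, 31998] kHz
Total occupied spectrum: 31992 kHz to 32008 kHz (plus carrier at 32000 kHz)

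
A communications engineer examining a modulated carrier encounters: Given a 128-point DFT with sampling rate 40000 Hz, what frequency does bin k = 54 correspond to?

The frequency of DFT bin k is: f_k = k * f_s / N
f_54 = 54 * 40000 / 128 = 16875 Hz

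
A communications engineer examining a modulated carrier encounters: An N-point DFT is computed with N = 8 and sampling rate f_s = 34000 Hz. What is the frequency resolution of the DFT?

DFT frequency resolution = f_s / N
= 34000 / 8 = 4250 Hz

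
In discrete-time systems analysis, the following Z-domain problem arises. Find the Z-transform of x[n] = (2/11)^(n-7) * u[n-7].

Time-shifting property: if X(z) = Z{x[n]}, then Z{x[n-d]} = z^(-d) * X(z)
X(z) = z/(z - 2/11) for x[n] = (2/11)^n * u[n]
Z{x[n-7]} = z^(-7) * z/(z - 2/11) = z^(-6)/(z - 2/11)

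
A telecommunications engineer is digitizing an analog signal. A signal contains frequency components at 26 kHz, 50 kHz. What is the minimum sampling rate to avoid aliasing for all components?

The highest frequency component is f_max = 50 kHz.
Nyquist rate = 2 * f_max = 2 * 50 kHz = 100 kHz.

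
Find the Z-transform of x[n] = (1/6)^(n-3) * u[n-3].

Time-shifting property: if X(z) = Z{x[n]}, then Z{x[n-d]} = z^(-d) * X(z)
X(z) = z/(z - 1/6) for x[n] = (1/6)^n * u[n]
Z{x[n-3]} = z^(-3) * z/(z - 1/6) = z^(-2)/(z - 1/6)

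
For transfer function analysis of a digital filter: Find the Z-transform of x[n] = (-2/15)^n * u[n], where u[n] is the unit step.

The Z-transform of a^n * u[n] is z/(z-a) for |z| > |a|.
Here a = -2/15, so X(z) = z/(z - (-2/15)) = 15z/(15z + 2)
ROC: |z| > 2/15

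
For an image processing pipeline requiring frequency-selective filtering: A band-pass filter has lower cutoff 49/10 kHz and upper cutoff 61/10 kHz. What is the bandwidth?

Bandwidth = f_high - f_low
= 61/10 kHz - 49/10 kHz = 6/5 kHz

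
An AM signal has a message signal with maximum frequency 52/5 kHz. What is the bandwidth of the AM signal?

In AM (double-sideband), the bandwidth is twice the message frequency.
BW = 2 * f_m = 2 * 52/5 kHz = 104/5 kHz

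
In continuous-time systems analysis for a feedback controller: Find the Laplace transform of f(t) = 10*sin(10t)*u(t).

Standard pair: sin(wt)*u(t) <-> w/(s^2+w^2)
With w = 10: L{10*sin(10t)*u(t)} = 100/(s^2+100)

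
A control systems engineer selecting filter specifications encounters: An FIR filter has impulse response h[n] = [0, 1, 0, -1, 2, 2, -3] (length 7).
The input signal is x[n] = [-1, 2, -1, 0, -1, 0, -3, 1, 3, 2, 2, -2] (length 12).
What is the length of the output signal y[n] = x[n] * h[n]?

For linear convolution, the output length is:
len(y) = len(x) + len(h) - 1 = 12 + 7 - 1 = 18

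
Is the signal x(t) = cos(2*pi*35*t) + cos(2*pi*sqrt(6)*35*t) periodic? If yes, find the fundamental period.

f1 = 35 Hz, f2 = 35*sqrt(6) Hz
Ratio f2/f1 = sqrt(6), which is irrational.
Since the frequency ratio is irrational, no common period exists.
The signal is not periodic.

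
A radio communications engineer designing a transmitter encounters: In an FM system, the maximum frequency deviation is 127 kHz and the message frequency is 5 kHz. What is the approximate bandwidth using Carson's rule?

Carson's rule: BW = 2*(delta_f + f_m)
= 2*(127 + 5) kHz = 264 kHz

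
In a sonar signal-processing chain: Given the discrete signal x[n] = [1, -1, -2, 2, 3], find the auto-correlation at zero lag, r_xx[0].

The auto-correlation at zero lag r_xx[0] equals the signal energy.
r_xx[0] = sum of x[n]^2 = 1^2 + (-1)^2 + (-2)^2 + 2^2 + 3^2
= 1 + 1 + 4 + 4 + 9 = 19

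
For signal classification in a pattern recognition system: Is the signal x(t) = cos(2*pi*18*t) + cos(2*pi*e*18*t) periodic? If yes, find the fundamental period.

f1 = 18 Hz, f2 = 18*e Hz
Ratio f2/f1 = e, which is irrational.
Since the frequency ratio is irrational, no common period exists.
The signal is not periodic.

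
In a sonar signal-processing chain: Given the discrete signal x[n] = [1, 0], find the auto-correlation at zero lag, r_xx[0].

The auto-correlation at zero lag r_xx[0] equals the signal energy.
r_xx[0] = sum of x[n]^2 = 1^2 + 0^2
= 1 + 0 = 1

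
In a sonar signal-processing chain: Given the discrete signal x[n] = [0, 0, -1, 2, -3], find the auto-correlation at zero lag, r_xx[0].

The auto-correlation at zero lag r_xx[0] equals the signal energy.
r_xx[0] = sum of x[n]^2 = 0^2 + 0^2 + (-1)^2 + 2^2 + (-3)^2
= 0 + 0 + 1 + 4 + 9 = 14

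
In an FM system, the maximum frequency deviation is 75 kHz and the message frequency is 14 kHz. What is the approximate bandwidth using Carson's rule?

Carson's rule: BW = 2*(delta_f + f_m)
= 2*(75 + 14) kHz = 178 kHz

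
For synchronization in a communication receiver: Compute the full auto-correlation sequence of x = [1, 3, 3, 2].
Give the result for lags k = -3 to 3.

r_xx[k] = sum_m x[m]*x[m+k], indexed from 0, for k = -3 to 3:
  r_xx[-3] = x[3]*x[0] = 2
  r_xx[-2] = x[2]*x[0] + x[3]*x[1] = 9
  r_xx[-1] = x[1]*x[0] + x[2]*x[1] + x[3]*x[2] = 18
  r_xx[0] = x[0]*x[0] + x[1]*x[1] + x[2]*x[2] + x[3]*x[3] = 23
  r_xx[1] = x[0]*x[1] + x[1]*x[2] + x[2]*x[3] = 18
  r_xx[2] = x[0]*x[2] + x[1]*x[3] = 9
  r_xx[3] = x[0]*x[3] = 2
r_xx = [2, 9, 18, 23, 18, 9, 2]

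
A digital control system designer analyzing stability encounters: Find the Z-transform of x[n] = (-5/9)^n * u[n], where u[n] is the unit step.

The Z-transform of a^n * u[n] is z/(z-a) for |z| > |a|.
Here a = -5/9, so X(z) = z/(z - (-5/9)) = 9z/(9z + 5)
ROC: |z| > 5/9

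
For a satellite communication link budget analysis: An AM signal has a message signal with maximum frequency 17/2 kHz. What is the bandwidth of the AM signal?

In AM (double-sideband), the bandwidth is twice the message frequency.
BW = 2 * f_m = 2 * 17/2 kHz = 17 kHz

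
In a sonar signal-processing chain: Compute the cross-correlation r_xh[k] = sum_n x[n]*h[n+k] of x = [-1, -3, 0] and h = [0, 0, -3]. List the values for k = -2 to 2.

Both sequences indexed from 0 and zero outside their support.
Lags with overlap: k = -2 to 2.
  r_xh[-2] = x[2]*h[0] = 0
  r_xh[-1] = x[1]*h[0] + x[2]*h[1] = 0
  r_xh[0] = x[0]*h[0] + x[1]*h[1] + x[2]*h[2] = 0
  r_xh[1] = x[0]*h[1] + x[1]*h[2] = 9
  r_xh[2] = x[0]*h[2] = 3
r_xh = [0, 0, 0, 9, 3] (for k = -2, ..., 2)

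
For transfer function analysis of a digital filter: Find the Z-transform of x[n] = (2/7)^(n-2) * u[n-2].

Time-shifting property: if X(z) = Z{x[n]}, then Z{x[n-d]} = z^(-d) * X(z)
X(z) = z/(z - 2/7) for x[n] = (2/7)^n * u[n]
Z{x[n-2]} = z^(-2) * z/(z - 2/7) = z^(-1)/(z - 2/7)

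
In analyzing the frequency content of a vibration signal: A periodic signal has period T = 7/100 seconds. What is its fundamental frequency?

The fundamental frequency is the reciprocal of the period.
f = 1/T = 1/(7/100) = 100/7 Hz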